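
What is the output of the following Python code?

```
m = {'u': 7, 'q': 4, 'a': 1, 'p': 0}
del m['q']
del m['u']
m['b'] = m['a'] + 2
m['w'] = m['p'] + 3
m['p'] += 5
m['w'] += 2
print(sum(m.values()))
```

del 'q' → {'u': 7, 'a': 1, 'p': 0}
del 'u' → {'a': 1, 'p': 0}
m['b'] = m['a']+2 = 3 → {'a': 1, 'p': 0, 'b': 3}
m['w'] = m['p']+3 = 3 → {'a': 1, 'p': 0, 'b': 3, 'w': 3}
m['p'] = 0+5 = 5 → {'a': 1, 'p': 5, 'b': 3, 'w': 3}
m['w'] = 3+2 = 5 → {'a': 1, 'p': 5, 'b': 3, 'w': 5}
sum of values = 14

14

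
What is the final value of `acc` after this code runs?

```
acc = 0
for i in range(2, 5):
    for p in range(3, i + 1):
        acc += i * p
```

37

i=3,p=3: acc = 0+9 = 9
i=4,p=3: acc = 9+12 = 21
i=4,p=4: acc = 21+16 = 37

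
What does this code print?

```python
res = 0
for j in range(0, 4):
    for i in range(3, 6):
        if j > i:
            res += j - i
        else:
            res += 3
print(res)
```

36

j=0,i=3: not 0>3, res = 0+3 = 3
j=0,i=4: not 0>4, res = 3+3 = 6
j=0,i=5: not 0>5, res = 6+3 = 9
j=1,i=3: not 1>3, res = 9+3 = 12
j=1,i=4: not 1>4, res = 12+3 = 15
j=1,i=5: not 1>5, res = 15+3 = 18
j=2,i=3: not 2>3, res = 18+3 = 21
j=2,i=4: not 2>4, res = 21+3 = 24
j=2,i=5: not 2>5, res = 24+3 = 27
j=3,i=3: not 3>3, res = 27+3 = 30
j=3,i=4: not 3>4, res = 30+3 = 33
j=3,i=5: not 3>5, res = 33+3 = 36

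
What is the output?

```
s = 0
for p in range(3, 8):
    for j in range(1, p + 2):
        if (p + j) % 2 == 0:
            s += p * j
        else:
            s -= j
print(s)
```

p=3,j=1: even sum, s = 0+3 = 3
p=3,j=2: odd sum, s = 3-2 = 1
p=3,j=3: even sum, s = 1+9 = 10
p=3,j=4: odd sum, s = 10-4 = 6
p=4,j=1: odd sum, s = 6-1 = 5
p=4,j=2: even sum, s = 5+8 = 13
p=4,j=3: odd sum, s = 13-3 = 10
p=4,j=4: even sum, s = 10+16 = 26
p=4,j=5: odd sum, s = 26-5 = 21
p=5,j=1: even sum, s = 21+5 = 26
p=5,j=2: odd sum, s = 26-2 = 24
p=5,j=3: even sum, s = 24+15 = 39
p=5,j=4: odd sum, s = 39-4 = 35
p=5,j=5: even sum, s = 35+25 = 60
p=5,j=6: odd sum, s = 60-6 = 54
p=6,j=1: odd sum, s = 54-1 = 53
p=6,j=2: even sum, s = 53+12 = 65
p=6,j=3: odd sum, s = 65-3 = 62
p=6,j=4: even sum, s = 62+24 = 86
p=6,j=5: odd sum, s = 86-5 = 81
p=6,j=6: even sum, s = 81+36 = 117
p=6,j=7: odd sum, s = 117-7 = 110
p=7,j=1: even sum, s = 110+7 = 117
p=7,j=2: odd sum, s = 117-2 = 115
p=7,j=3: even sum, s = 115+21 = 136
p=7,j=4: odd sum, s = 136-4 = 132
p=7,j=5: even sum, s = 132+35 = 167
p=7,j=6: odd sum, s = 167-6 = 161
p=7,j=7: even sum, s = 161+49 = 210
p=7,j=8: odd sum, s = 210-8 = 202

202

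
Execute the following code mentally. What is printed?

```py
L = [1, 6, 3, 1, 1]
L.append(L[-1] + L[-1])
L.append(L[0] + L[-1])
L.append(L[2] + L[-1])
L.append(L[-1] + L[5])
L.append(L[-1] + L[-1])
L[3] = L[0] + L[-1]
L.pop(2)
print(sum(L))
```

append L[-1]+L[-1] = 1+1 = 2 → [1, 6, 3, 1, 1, 2]
append L[0]+L[-1] = 1+2 = 3 → [1, 6, 3, 1, 1, 2, 3]
append L[2]+L[-1] = 3+3 = 6 → [1, 6, 3, 1, 1, 2, 3, 6]
append L[-1]+L[5] = 6+2 = 8 → [1, 6, 3, 1, 1, 2, 3, 6, 8]
append L[-1]+L[-1] = 8+8 = 16 → [1, 6, 3, 1, 1, 2, 3, 6, 8, 16]
L[3] = L[0]+L[-1] = 1+16 = 17 → [1, 6, 3, 17, 1, 2, 3, 6, 8, 16]
pop(2) removes 3 → [1, 6, 17, 1, 2, 3, 6, 8, 16]
sum = 60

60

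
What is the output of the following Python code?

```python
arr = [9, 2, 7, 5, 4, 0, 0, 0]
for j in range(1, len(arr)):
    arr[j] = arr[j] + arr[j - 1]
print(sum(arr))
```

169

j=1: arr[1] = 2+9 = 11 → [9, 11, 7, 5, 4, 0, 0, 0]
j=2: arr[2] = 7+11 = 18 → [9, 11, 18, 5, 4, 0, 0, 0]
j=3: arr[3] = 5+18 = 23 → [9, 11, 18, 23, 4, 0, 0, 0]
j=4: arr[4] = 4+23 = 27 → [9, 11, 18, 23, 27, 0, 0, 0]
j=5: arr[5] = 0+27 = 27 → [9, 11, 18, 23, 27, 27, 0, 0]
j=6: arr[6] = 0+27 = 27 → [9, 11, 18, 23, 27, 27, 27, 0]
j=7: arr[7] = 0+27 = 27 → [9, 11, 18, 23, 27, 27, 27, 27]
sum = 169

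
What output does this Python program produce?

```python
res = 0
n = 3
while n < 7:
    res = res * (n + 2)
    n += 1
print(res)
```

0

n=3: res = 0*5 = 0
n=4: res = 0*6 = 0
n=5: res = 0*7 = 0
n=6: res = 0*8 = 0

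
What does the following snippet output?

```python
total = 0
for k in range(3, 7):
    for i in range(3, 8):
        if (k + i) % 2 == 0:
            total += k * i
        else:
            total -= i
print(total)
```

k=3,i=3: even sum, total = 0+9 = 9
k=3,i=4: odd sum, total = 9-4 = 5
k=3,i=5: even sum, total = 5+15 = 20
k=3,i=6: odd sum, total = 20-6 = 14
k=3,i=7: even sum, total = 14+21 = 35
k=4,i=3: odd sum, total = 35-3 = 32
k=4,i=4: even sum, total = 32+16 = 48
k=4,i=5: odd sum, total = 48-5 = 43
k=4,i=6: even sum, total = 43+24 = 67
k=4,i=7: odd sum, total = 67-7 = 60
k=5,i=3: even sum, total = 60+15 = 75
k=5,i=4: odd sum, total = 75-4 = 71
k=5,i=5: even sum, total = 71+25 = 96
k=5,i=6: odd sum, total = 96-6 = 90
k=5,i=7: even sum, total = 90+35 = 125
k=6,i=3: odd sum, total = 125-3 = 122
k=6,i=4: even sum, total = 122+24 = 146
k=6,i=5: odd sum, total = 146-5 = 141
k=6,i=6: even sum, total = 141+36 = 177
k=6,i=7: odd sum, total = 177-7 = 170

170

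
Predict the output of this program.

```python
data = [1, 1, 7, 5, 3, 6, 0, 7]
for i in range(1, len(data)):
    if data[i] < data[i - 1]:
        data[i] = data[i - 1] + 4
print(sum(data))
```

i=1: 1>=1, unchanged → [1, 1, 7, 5, 3, 6, 0, 7]
i=2: 7>=1, unchanged → [1, 1, 7, 5, 3, 6, 0, 7]
i=3: 5<7, data[3] = 7+4 = 11 → [1, 1, 7, 11, 3, 6, 0, 7]
i=4: 3<11, data[4] = 11+4 = 15 → [1, 1, 7, 11, 15, 6, 0, 7]
i=5: 6<15, data[5] = 15+4 = 19 → [1, 1, 7, 11, 15, 19, 0, 7]
i=6: 0<19, data[6] = 19+4 = 23 → [1, 1, 7, 11, 15, 19, 23, 7]
i=7: 7<23, data[7] = 23+4 = 27 → [1, 1, 7, 11, 15, 19, 23, 27]
sum = 104

104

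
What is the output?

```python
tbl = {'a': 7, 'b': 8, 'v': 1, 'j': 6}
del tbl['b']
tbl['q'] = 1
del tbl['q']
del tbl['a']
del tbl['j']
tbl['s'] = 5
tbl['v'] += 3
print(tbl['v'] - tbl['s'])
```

del 'b' → {'a': 7, 'v': 1, 'j': 6}
tbl['q'] = 1 → {'a': 7, 'v': 1, 'j': 6, 'q': 1}
del 'q' → {'a': 7, 'v': 1, 'j': 6}
del 'a' → {'v': 1, 'j': 6}
del 'j' → {'v': 1}
tbl['s'] = 5 → {'v': 1, 's': 5}
tbl['v'] = 1+3 = 4 → {'v': 4, 's': 5}
tbl['v']-tbl['s'] = 4-5 = -1

-1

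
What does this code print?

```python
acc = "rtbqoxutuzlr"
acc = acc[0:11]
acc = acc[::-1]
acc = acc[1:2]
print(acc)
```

slice [0:11] → 'rtbqoxutuzl'
reverse → 'lzutuxoqbtr'
slice [1:2] → 'z'

z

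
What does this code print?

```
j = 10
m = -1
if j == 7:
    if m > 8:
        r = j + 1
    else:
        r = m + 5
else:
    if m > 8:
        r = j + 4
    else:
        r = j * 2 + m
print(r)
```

j=10, m=-1
j == 7 is False; m > 8 is False
→ r = j * 2 + m = 19

19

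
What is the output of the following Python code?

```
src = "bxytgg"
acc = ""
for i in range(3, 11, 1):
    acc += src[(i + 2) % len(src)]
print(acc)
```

gbxytggb

i=3: add src[5]='g' → 'g'
i=4: add src[0]='b' → 'gb'
i=5: add src[1]='x' → 'gbx'
i=6: add src[2]='y' → 'gbxy'
i=7: add src[3]='t' → 'gbxyt'
i=8: add src[4]='g' → 'gbxytg'
i=9: add src[5]='g' → 'gbxytgg'
i=10: add src[0]='b' → 'gbxytggb'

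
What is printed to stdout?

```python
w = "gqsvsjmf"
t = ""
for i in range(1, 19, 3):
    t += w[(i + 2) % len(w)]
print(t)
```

i=1: add w[3]='v' → 'v'
i=4: add w[6]='m' → 'vm'
i=7: add w[1]='q' → 'vmq'
i=10: add w[4]='s' → 'vmqs'
i=13: add w[7]='f' → 'vmqsf'
i=16: add w[2]='s' → 'vmqsfs'

vmqsfs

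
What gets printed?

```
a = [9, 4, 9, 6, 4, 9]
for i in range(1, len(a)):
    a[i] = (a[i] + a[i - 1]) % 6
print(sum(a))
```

25

i=1: a[1] = (4+9)%6 = 1 → [9, 1, 9, 6, 4, 9]
i=2: a[2] = (9+1)%6 = 4 → [9, 1, 4, 6, 4, 9]
i=3: a[3] = (6+4)%6 = 4 → [9, 1, 4, 4, 4, 9]
i=4: a[4] = (4+4)%6 = 2 → [9, 1, 4, 4, 2, 9]
i=5: a[5] = (9+2)%6 = 5 → [9, 1, 4, 4, 2, 5]
sum = 25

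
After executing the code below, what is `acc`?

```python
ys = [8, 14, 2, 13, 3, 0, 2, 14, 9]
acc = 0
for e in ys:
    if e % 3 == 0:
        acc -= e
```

e=8: not %3==0
e=14: not %3==0
e=2: not %3==0
e=13: not %3==0
e=3: %3==0, acc = 0-3 = -3
e=0: %3==0, acc = (-3)-0 = -3
e=2: not %3==0
e=14: not %3==0
e=9: %3==0, acc = (-3)-9 = -12

-12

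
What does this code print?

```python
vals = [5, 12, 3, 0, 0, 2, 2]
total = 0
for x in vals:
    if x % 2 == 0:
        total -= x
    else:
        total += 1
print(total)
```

x=5: not even, total = 0+1 = 1
x=12: even, total = 1-12 = -11
x=3: not even, total = (-11)+1 = -10
x=0: even, total = (-10)-0 = -10
x=0: even, total = (-10)-0 = -10
x=2: even, total = (-10)-2 = -12
x=2: even, total = (-12)-2 = -14

-14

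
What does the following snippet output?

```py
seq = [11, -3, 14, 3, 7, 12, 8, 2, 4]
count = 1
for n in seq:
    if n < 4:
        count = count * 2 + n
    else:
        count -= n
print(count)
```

n=11: not <4, count = 1-11 = -10
n=-3: <4, count = (-10)*2+(-3) = -23
n=14: not <4, count = (-23)-14 = -37
n=3: <4, count = (-37)*2+3 = -71
n=7: not <4, count = (-71)-7 = -78
n=12: not <4, count = (-78)-12 = -90
n=8: not <4, count = (-90)-8 = -98
n=2: <4, count = (-98)*2+2 = -194
n=4: not <4, count = (-194)-4 = -198

-198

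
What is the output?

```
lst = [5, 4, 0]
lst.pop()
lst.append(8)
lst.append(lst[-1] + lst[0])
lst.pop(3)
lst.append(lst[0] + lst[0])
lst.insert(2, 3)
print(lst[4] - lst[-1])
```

0

pop() removes 0 → [5, 4]
append 8 → [5, 4, 8]
append lst[-1]+lst[0] = 8+5 = 13 → [5, 4, 8, 13]
pop(3) removes 13 → [5, 4, 8]
append lst[0]+lst[0] = 5+5 = 10 → [5, 4, 8, 10]
insert 3 at 2 → [5, 4, 3, 8, 10]
lst[4]-lst[-1] = 10-10 = 0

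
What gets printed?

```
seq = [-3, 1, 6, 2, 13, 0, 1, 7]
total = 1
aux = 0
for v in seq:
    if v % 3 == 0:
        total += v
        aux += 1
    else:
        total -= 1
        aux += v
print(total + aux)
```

26

v=-3: %3==0, total = 1+(-3) = -2; aux=1
v=1: not %3==0, total = (-2)-1 = -3; aux=2
v=6: %3==0, total = (-3)+6 = 3; aux=3
v=2: not %3==0, total = 3-1 = 2; aux=5
v=13: not %3==0, total = 2-1 = 1; aux=18
v=0: %3==0, total = 1+0 = 1; aux=19
v=1: not %3==0, total = 1-1 = 0; aux=20
v=7: not %3==0, total = 0-1 = -1; aux=27
total+aux = (-1)+27 = 26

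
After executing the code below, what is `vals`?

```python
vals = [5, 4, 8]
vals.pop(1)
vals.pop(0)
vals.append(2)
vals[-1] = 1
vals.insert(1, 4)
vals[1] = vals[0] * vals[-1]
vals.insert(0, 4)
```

[4, 8, 8, 1]

pop(1) removes 4 → [5, 8]
pop(0) removes 5 → [8]
append 2 → [8, 2]
vals[-1] = 1 → [8, 1]
insert 4 at 1 → [8, 4, 1]
vals[1] = vals[0]*vals[-1] = 8*1 = 8 → [8, 8, 1]
insert 4 at 0 → [4, 8, 8, 1]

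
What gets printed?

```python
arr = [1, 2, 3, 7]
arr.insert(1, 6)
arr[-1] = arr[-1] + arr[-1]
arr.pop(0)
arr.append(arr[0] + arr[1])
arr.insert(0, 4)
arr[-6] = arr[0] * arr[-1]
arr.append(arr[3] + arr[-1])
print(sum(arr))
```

insert 6 at 1 → [1, 6, 2, 3, 7]
arr[-1] = arr[-1]+arr[-1] = 7+7 = 14 → [1, 6, 2, 3, 14]
pop(0) removes 1 → [6, 2, 3, 14]
append arr[0]+arr[1] = 6+2 = 8 → [6, 2, 3, 14, 8]
insert 4 at 0 → [4, 6, 2, 3, 14, 8]
arr[-6] = arr[0]*arr[-1] = 4*8 = 32 → [32, 6, 2, 3, 14, 8]
append arr[3]+arr[-1] = 3+8 = 11 → [32, 6, 2, 3, 14, 8, 11]
sum = 76

76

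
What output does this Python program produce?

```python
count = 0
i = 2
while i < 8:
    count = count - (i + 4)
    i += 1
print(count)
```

-51

i=2: count = 0-6 = -6
i=3: count = (-6)-7 = -13
i=4: count = (-13)-8 = -21
i=5: count = (-21)-9 = -30
i=6: count = (-30)-10 = -40
i=7: count = (-40)-11 = -51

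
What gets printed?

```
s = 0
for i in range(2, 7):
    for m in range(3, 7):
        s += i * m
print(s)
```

360

i=2,m=3: s = 0+6 = 6
i=2,m=4: s = 6+8 = 14
i=2,m=5: s = 14+10 = 24
i=2,m=6: s = 24+12 = 36
i=3,m=3: s = 36+9 = 45
i=3,m=4: s = 45+12 = 57
i=3,m=5: s = 57+15 = 72
i=3,m=6: s = 72+18 = 90
i=4,m=3: s = 90+12 = 102
i=4,m=4: s = 102+16 = 118
i=4,m=5: s = 118+20 = 138
i=4,m=6: s = 138+24 = 162
i=5,m=3: s = 162+15 = 177
i=5,m=4: s = 177+20 = 197
i=5,m=5: s = 197+25 = 222
i=5,m=6: s = 222+30 = 252
i=6,m=3: s = 252+18 = 270
i=6,m=4: s = 270+24 = 294
i=6,m=5: s = 294+30 = 324
i=6,m=6: s = 324+36 = 360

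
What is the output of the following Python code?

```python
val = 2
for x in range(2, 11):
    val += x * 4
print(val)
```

x=2: val = 2+2*4 = 10
x=3: val = 10+3*4 = 22
x=4: val = 22+4*4 = 38
x=5: val = 38+5*4 = 58
x=6: val = 58+6*4 = 82
x=7: val = 82+7*4 = 110
x=8: val = 110+8*4 = 142
x=9: val = 142+9*4 = 178
x=10: val = 178+10*4 = 218

218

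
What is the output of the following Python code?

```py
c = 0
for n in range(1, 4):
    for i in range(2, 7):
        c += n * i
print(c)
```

n=1,i=2: c = 0+2 = 2
n=1,i=3: c = 2+3 = 5
n=1,i=4: c = 5+4 = 9
n=1,i=5: c = 9+5 = 14
n=1,i=6: c = 14+6 = 20
n=2,i=2: c = 20+4 = 24
n=2,i=3: c = 24+6 = 30
n=2,i=4: c = 30+8 = 38
n=2,i=5: c = 38+10 = 48
n=2,i=6: c = 48+12 = 60
n=3,i=2: c = 60+6 = 66
n=3,i=3: c = 66+9 = 75
n=3,i=4: c = 75+12 = 87
n=3,i=5: c = 87+15 = 102
n=3,i=6: c = 102+18 = 120

120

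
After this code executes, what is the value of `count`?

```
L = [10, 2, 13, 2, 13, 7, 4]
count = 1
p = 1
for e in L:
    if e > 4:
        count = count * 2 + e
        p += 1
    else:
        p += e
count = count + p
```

e=10: >4, count = 1*2+10 = 12; p=2
e=2: not >4; p=4
e=13: >4, count = 12*2+13 = 37; p=5
e=2: not >4; p=7
e=13: >4, count = 37*2+13 = 87; p=8
e=7: >4, count = 87*2+7 = 181; p=9
e=4: not >4; p=13
count+p = 181+13 = 194

194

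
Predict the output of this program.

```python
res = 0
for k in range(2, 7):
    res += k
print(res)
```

20

k=2: res = 0+2 = 2
k=3: res = 2+3 = 5
k=4: res = 5+4 = 9
k=5: res = 9+5 = 14
k=6: res = 14+6 = 20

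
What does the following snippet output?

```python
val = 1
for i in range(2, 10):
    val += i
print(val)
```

i=2: val = 1+2 = 3
i=3: val = 3+3 = 6
i=4: val = 6+4 = 10
i=5: val = 10+5 = 15
i=6: val = 15+6 = 21
i=7: val = 21+7 = 28
i=8: val = 28+8 = 36
i=9: val = 36+9 = 45

45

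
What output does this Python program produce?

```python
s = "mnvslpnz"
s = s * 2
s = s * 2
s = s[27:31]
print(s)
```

slpn

repeat ×2 → 'mnvslpnzmnvslpnz'
repeat ×2 → 'mnvslpnzmnvslpnzmnvslpnzmnvslpnz'
slice [27:31] → 'slpn'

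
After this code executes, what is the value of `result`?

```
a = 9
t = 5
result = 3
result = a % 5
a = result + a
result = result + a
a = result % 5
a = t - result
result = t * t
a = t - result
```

result = 9%5 = 4
a = 4+9 = 13
result = 4+13 = 17
a = 17%5 = 2
a = 5-17 = -12
result = 5*5 = 25
a = 5-25 = -20

25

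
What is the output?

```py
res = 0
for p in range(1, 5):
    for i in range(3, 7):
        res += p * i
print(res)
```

180

p=1,i=3: res = 0+3 = 3
p=1,i=4: res = 3+4 = 7
p=1,i=5: res = 7+5 = 12
p=1,i=6: res = 12+6 = 18
p=2,i=3: res = 18+6 = 24
p=2,i=4: res = 24+8 = 32
p=2,i=5: res = 32+10 = 42
p=2,i=6: res = 42+12 = 54
p=3,i=3: res = 54+9 = 63
p=3,i=4: res = 63+12 = 75
p=3,i=5: res = 75+15 = 90
p=3,i=6: res = 90+18 = 108
p=4,i=3: res = 108+12 = 120
p=4,i=4: res = 120+16 = 136
p=4,i=5: res = 136+20 = 156
p=4,i=6: res = 156+24 = 180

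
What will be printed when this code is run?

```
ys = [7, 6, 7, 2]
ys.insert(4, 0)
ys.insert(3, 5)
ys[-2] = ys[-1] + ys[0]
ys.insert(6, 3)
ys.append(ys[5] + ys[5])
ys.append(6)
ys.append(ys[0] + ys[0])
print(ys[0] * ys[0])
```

insert 0 at 4 → [7, 6, 7, 2, 0]
insert 5 at 3 → [7, 6, 7, 5, 2, 0]
ys[-2] = ys[-1]+ys[0] = 0+7 = 7 → [7, 6, 7, 5, 7, 0]
insert 3 at 6 → [7, 6, 7, 5, 7, 0, 3]
append ys[5]+ys[5] = 0+0 = 0 → [7, 6, 7, 5, 7, 0, 3, 0]
append 6 → [7, 6, 7, 5, 7, 0, 3, 0, 6]
append ys[0]+ys[0] = 7+7 = 14 → [7, 6, 7, 5, 7, 0, 3, 0, 6, 14]
ys[0]*ys[0] = 7*7 = 49

49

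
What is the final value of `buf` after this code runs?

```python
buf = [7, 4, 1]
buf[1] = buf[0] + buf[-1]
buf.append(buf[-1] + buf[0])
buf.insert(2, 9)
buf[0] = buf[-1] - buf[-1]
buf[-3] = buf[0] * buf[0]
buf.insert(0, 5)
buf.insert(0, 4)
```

[4, 5, 0, 8, 0, 1, 8]

buf[1] = buf[0]+buf[-1] = 7+1 = 8 → [7, 8, 1]
append buf[-1]+buf[0] = 1+7 = 8 → [7, 8, 1, 8]
insert 9 at 2 → [7, 8, 9, 1, 8]
buf[0] = buf[-1]-buf[-1] = 8-8 = 0 → [0, 8, 9, 1, 8]
buf[-3] = buf[0]*buf[0] = 0*0 = 0 → [0, 8, 0, 1, 8]
insert 5 at 0 → [5, 0, 8, 0, 1, 8]
insert 4 at 0 → [4, 5, 0, 8, 0, 1, 8]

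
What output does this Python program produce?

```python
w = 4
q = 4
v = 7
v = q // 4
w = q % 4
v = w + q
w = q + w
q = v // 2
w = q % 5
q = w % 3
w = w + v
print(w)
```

6

v = 4//4 = 1
w = 4%4 = 0
v = 0+4 = 4
w = 4+0 = 4
q = 4//2 = 2
w = 2%5 = 2
q = 2%3 = 2
w = 2+4 = 6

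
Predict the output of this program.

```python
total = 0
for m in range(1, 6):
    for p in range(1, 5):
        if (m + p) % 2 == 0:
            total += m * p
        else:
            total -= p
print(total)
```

m=1,p=1: even sum, total = 0+1 = 1
m=1,p=2: odd sum, total = 1-2 = -1
m=1,p=3: even sum, total = (-1)+3 = 2
m=1,p=4: odd sum, total = 2-4 = -2
m=2,p=1: odd sum, total = (-2)-1 = -3
m=2,p=2: even sum, total = (-3)+4 = 1
m=2,p=3: odd sum, total = 1-3 = -2
m=2,p=4: even sum, total = (-2)+8 = 6
m=3,p=1: even sum, total = 6+3 = 9
m=3,p=2: odd sum, total = 9-2 = 7
m=3,p=3: even sum, total = 7+9 = 16
m=3,p=4: odd sum, total = 16-4 = 12
m=4,p=1: odd sum, total = 12-1 = 11
m=4,p=2: even sum, total = 11+8 = 19
m=4,p=3: odd sum, total = 19-3 = 16
m=4,p=4: even sum, total = 16+16 = 32
m=5,p=1: even sum, total = 32+5 = 37
m=5,p=2: odd sum, total = 37-2 = 35
m=5,p=3: even sum, total = 35+15 = 50
m=5,p=4: odd sum, total = 50-4 = 46

46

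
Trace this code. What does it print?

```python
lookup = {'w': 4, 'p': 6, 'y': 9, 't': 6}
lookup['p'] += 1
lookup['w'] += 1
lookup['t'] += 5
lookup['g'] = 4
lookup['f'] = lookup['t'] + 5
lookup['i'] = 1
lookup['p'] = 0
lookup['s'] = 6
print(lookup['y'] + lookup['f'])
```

25

lookup['p'] = 6+1 = 7 → {'w': 4, 'p': 7, 'y': 9, 't': 6}
lookup['w'] = 4+1 = 5 → {'w': 5, 'p': 7, 'y': 9, 't': 6}
lookup['t'] = 6+5 = 11 → {'w': 5, 'p': 7, 'y': 9, 't': 11}
lookup['g'] = 4 → {'w': 5, 'p': 7, 'y': 9, 't': 11, 'g': 4}
lookup['f'] = lookup['t']+5 = 16 → {'w': 5, 'p': 7, 'y': 9, 't': 11, 'g': 4, 'f': 16}
lookup['i'] = 1 → {'w': 5, 'p': 7, 'y': 9, 't': 11, 'g': 4, 'f': 16, 'i': 1}
lookup['p'] = 0 → {'w': 5, 'p': 0, 'y': 9, 't': 11, 'g': 4, 'f': 16, 'i': 1}
lookup['s'] = 6 → {'w': 5, 'p': 0, 'y': 9, 't': 11, 'g': 4, 'f': 16, 'i': 1, 's': 6}
lookup['y']+lookup['f'] = 9+16 = 25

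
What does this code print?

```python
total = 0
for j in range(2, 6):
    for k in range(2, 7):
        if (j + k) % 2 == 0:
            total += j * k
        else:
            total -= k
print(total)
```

96

j=2,k=2: even sum, total = 0+4 = 4
j=2,k=3: odd sum, total = 4-3 = 1
j=2,k=4: even sum, total = 1+8 = 9
j=2,k=5: odd sum, total = 9-5 = 4
j=2,k=6: even sum, total = 4+12 = 16
j=3,k=2: odd sum, total = 16-2 = 14
j=3,k=3: even sum, total = 14+9 = 23
j=3,k=4: odd sum, total = 23-4 = 19
j=3,k=5: even sum, total = 19+15 = 34
j=3,k=6: odd sum, total = 34-6 = 28
j=4,k=2: even sum, total = 28+8 = 36
j=4,k=3: odd sum, total = 36-3 = 33
j=4,k=4: even sum, total = 33+16 = 49
j=4,k=5: odd sum, total = 49-5 = 44
j=4,k=6: even sum, total = 44+24 = 68
j=5,k=2: odd sum, total = 68-2 = 66
j=5,k=3: even sum, total = 66+15 = 81
j=5,k=4: odd sum, total = 81-4 = 77
j=5,k=5: even sum, total = 77+25 = 102
j=5,k=6: odd sum, total = 102-6 = 96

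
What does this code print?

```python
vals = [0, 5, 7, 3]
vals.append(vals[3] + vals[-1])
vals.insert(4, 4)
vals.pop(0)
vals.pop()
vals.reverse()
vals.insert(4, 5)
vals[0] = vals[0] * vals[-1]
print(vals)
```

append vals[3]+vals[-1] = 3+3 = 6 → [0, 5, 7, 3, 6]
insert 4 at 4 → [0, 5, 7, 3, 4, 6]
pop(0) removes 0 → [5, 7, 3, 4, 6]
pop() removes 6 → [5, 7, 3, 4]
reverse → [4, 3, 7, 5]
insert 5 at 4 → [4, 3, 7, 5, 5]
vals[0] = vals[0]*vals[-1] = 4*5 = 20 → [20, 3, 7, 5, 5]

[20, 3, 7, 5, 5]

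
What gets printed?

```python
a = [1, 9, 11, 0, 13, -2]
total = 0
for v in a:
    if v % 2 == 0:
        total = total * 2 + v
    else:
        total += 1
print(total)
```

v=1: not even, total = 0+1 = 1
v=9: not even, total = 1+1 = 2
v=11: not even, total = 2+1 = 3
v=0: even, total = 3*2+0 = 6
v=13: not even, total = 6+1 = 7
v=-2: even, total = 7*2+(-2) = 12

12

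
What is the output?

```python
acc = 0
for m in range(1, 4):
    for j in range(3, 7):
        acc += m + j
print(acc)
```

78

m=1,j=3: acc = 0+4 = 4
m=1,j=4: acc = 4+5 = 9
m=1,j=5: acc = 9+6 = 15
m=1,j=6: acc = 15+7 = 22
m=2,j=3: acc = 22+5 = 27
m=2,j=4: acc = 27+6 = 33
m=2,j=5: acc = 33+7 = 40
m=2,j=6: acc = 40+8 = 48
m=3,j=3: acc = 48+6 = 54
m=3,j=4: acc = 54+7 = 61
m=3,j=5: acc = 61+8 = 69
m=3,j=6: acc = 69+9 = 78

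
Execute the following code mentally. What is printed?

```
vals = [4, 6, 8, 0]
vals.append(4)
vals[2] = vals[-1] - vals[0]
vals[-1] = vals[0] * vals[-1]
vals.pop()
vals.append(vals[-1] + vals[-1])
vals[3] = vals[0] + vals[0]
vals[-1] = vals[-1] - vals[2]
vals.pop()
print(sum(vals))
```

18

append 4 → [4, 6, 8, 0, 4]
vals[2] = vals[-1]-vals[0] = 4-4 = 0 → [4, 6, 0, 0, 4]
vals[-1] = vals[0]*vals[-1] = 4*4 = 16 → [4, 6, 0, 0, 16]
pop() removes 16 → [4, 6, 0, 0]
append vals[-1]+vals[-1] = 0+0 = 0 → [4, 6, 0, 0, 0]
vals[3] = vals[0]+vals[0] = 4+4 = 8 → [4, 6, 0, 8, 0]
vals[-1] = vals[-1]-vals[2] = 0-0 = 0 → [4, 6, 0, 8, 0]
pop() removes 0 → [4, 6, 0, 8]
sum = 18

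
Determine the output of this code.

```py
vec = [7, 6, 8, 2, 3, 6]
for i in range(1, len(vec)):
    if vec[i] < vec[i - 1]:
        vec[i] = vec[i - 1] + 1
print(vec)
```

i=1: 6<7, vec[1] = 7+1 = 8 → [7, 8, 8, 2, 3, 6]
i=2: 8>=8, unchanged → [7, 8, 8, 2, 3, 6]
i=3: 2<8, vec[3] = 8+1 = 9 → [7, 8, 8, 9, 3, 6]
i=4: 3<9, vec[4] = 9+1 = 10 → [7, 8, 8, 9, 10, 6]
i=5: 6<10, vec[5] = 10+1 = 11 → [7, 8, 8, 9, 10, 11]

[7, 8, 8, 9, 10, 11]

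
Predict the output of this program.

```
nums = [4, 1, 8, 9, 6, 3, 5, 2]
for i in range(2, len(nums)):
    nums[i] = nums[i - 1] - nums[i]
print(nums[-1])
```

-32

i=2: nums[2] = 1-8 = -7 → [4, 1, -7, 9, 6, 3, 5, 2]
i=3: nums[3] = (-7)-9 = -16 → [4, 1, -7, -16, 6, 3, 5, 2]
i=4: nums[4] = (-16)-6 = -22 → [4, 1, -7, -16, -22, 3, 5, 2]
i=5: nums[5] = (-22)-3 = -25 → [4, 1, -7, -16, -22, -25, 5, 2]
i=6: nums[6] = (-25)-5 = -30 → [4, 1, -7, -16, -22, -25, -30, 2]
i=7: nums[7] = (-30)-2 = -32 → [4, 1, -7, -16, -22, -25, -30, -32]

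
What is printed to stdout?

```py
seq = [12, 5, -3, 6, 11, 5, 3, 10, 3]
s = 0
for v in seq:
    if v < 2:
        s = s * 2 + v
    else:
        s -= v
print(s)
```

-75

v=12: not <2, s = 0-12 = -12
v=5: not <2, s = (-12)-5 = -17
v=-3: <2, s = (-17)*2+(-3) = -37
v=6: not <2, s = (-37)-6 = -43
v=11: not <2, s = (-43)-11 = -54
v=5: not <2, s = (-54)-5 = -59
v=3: not <2, s = (-59)-3 = -62
v=10: not <2, s = (-62)-10 = -72
v=3: not <2, s = (-72)-3 = -75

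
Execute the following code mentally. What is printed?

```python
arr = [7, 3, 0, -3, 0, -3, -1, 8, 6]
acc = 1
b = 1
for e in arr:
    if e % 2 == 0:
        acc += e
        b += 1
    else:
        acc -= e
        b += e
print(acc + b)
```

20

e=7: not even, acc = 1-7 = -6; b=8
e=3: not even, acc = (-6)-3 = -9; b=11
e=0: even, acc = (-9)+0 = -9; b=12
e=-3: not even, acc = (-9)-(-3) = -6; b=9
e=0: even, acc = (-6)+0 = -6; b=10
e=-3: not even, acc = (-6)-(-3) = -3; b=7
e=-1: not even, acc = (-3)-(-1) = -2; b=6
e=8: even, acc = (-2)+8 = 6; b=7
e=6: even, acc = 6+6 = 12; b=8
acc+b = 12+8 = 20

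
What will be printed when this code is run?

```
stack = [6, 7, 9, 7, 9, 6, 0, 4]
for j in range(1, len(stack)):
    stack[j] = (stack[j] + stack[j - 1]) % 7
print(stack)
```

j=1: stack[1] = (7+6)%7 = 6 → [6, 6, 9, 7, 9, 6, 0, 4]
j=2: stack[2] = (9+6)%7 = 1 → [6, 6, 1, 7, 9, 6, 0, 4]
j=3: stack[3] = (7+1)%7 = 1 → [6, 6, 1, 1, 9, 6, 0, 4]
j=4: stack[4] = (9+1)%7 = 3 → [6, 6, 1, 1, 3, 6, 0, 4]
j=5: stack[5] = (6+3)%7 = 2 → [6, 6, 1, 1, 3, 2, 0, 4]
j=6: stack[6] = (0+2)%7 = 2 → [6, 6, 1, 1, 3, 2, 2, 4]
j=7: stack[7] = (4+2)%7 = 6 → [6, 6, 1, 1, 3, 2, 2, 6]

[6, 6, 1, 1, 3, 2, 2, 6]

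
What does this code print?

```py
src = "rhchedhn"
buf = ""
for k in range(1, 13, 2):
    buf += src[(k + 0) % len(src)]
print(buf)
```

k=1: add src[1]='h' → 'h'
k=3: add src[3]='h' → 'hh'
k=5: add src[5]='d' → 'hhd'
k=7: add src[7]='n' → 'hhdn'
k=9: add src[1]='h' → 'hhdnh'
k=11: add src[3]='h' → 'hhdnhh'

hhdnhh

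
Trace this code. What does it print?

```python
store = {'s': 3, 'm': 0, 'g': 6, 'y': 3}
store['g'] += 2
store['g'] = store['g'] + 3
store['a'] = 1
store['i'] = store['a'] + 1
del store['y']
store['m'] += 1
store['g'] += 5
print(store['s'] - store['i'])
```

store['g'] = 6+2 = 8 → {'s': 3, 'm': 0, 'g': 8, 'y': 3}
store['g'] = store['g']+3 = 11 → {'s': 3, 'm': 0, 'g': 11, 'y': 3}
store['a'] = 1 → {'s': 3, 'm': 0, 'g': 11, 'y': 3, 'a': 1}
store['i'] = store['a']+1 = 2 → {'s': 3, 'm': 0, 'g': 11, 'y': 3, 'a': 1, 'i': 2}
del 'y' → {'s': 3, 'm': 0, 'g': 11, 'a': 1, 'i': 2}
store['m'] = 0+1 = 1 → {'s': 3, 'm': 1, 'g': 11, 'a': 1, 'i': 2}
store['g'] = 11+5 = 16 → {'s': 3, 'm': 1, 'g': 16, 'a': 1, 'i': 2}
store['s']-store['i'] = 3-2 = 1

1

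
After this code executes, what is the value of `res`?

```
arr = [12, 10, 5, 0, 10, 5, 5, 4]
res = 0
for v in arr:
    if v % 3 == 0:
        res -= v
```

v=12: %3==0, res = 0-12 = -12
v=10: not %3==0
v=5: not %3==0
v=0: %3==0, res = (-12)-0 = -12
v=10: not %3==0
v=5: not %3==0
v=5: not %3==0
v=4: not %3==0

-12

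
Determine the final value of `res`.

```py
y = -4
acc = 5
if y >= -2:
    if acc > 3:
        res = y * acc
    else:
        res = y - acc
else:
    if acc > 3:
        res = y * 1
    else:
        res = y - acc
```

-4

y=-4, acc=5
y >= -2 is False; acc > 3 is True
→ res = y * 1 = -4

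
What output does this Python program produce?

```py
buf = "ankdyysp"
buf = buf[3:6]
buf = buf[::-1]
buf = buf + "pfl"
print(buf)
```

slice [3:6] → 'dyy'
reverse → 'yyd'
+ 'pfl' → 'yydpfl'

yydpfl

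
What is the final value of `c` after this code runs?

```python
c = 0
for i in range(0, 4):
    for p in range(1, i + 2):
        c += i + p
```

40

i=0,p=1: c = 0+1 = 1
i=1,p=1: c = 1+2 = 3
i=1,p=2: c = 3+3 = 6
i=2,p=1: c = 6+3 = 9
i=2,p=2: c = 9+4 = 13
i=2,p=3: c = 13+5 = 18
i=3,p=1: c = 18+4 = 22
i=3,p=2: c = 22+5 = 27
i=3,p=3: c = 27+6 = 33
i=3,p=4: c = 33+7 = 40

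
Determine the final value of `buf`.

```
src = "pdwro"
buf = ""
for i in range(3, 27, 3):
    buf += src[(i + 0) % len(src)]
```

'rdowprdo'

i=3: add src[3]='r' → 'r'
i=6: add src[1]='d' → 'rd'
i=9: add src[4]='o' → 'rdo'
i=12: add src[2]='w' → 'rdow'
i=15: add src[0]='p' → 'rdowp'
i=18: add src[3]='r' → 'rdowpr'
i=21: add src[1]='d' → 'rdowprd'
i=24: add src[4]='o' → 'rdowprdo'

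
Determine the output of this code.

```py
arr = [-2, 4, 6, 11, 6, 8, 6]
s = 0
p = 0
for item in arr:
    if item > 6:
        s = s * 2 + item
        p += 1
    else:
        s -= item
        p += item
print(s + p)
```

item=-2: not >6, s = 0-(-2) = 2; p=-2
item=4: not >6, s = 2-4 = -2; p=2
item=6: not >6, s = (-2)-6 = -8; p=8
item=11: >6, s = (-8)*2+11 = -5; p=9
item=6: not >6, s = (-5)-6 = -11; p=15
item=8: >6, s = (-11)*2+8 = -14; p=16
item=6: not >6, s = (-14)-6 = -20; p=22
s+p = (-20)+22 = 2

2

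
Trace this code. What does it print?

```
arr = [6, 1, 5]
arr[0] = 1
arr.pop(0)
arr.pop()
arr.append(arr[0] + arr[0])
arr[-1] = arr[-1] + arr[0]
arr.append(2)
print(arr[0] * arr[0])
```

1

arr[0] = 1 → [1, 1, 5]
pop(0) removes 1 → [1, 5]
pop() removes 5 → [1]
append arr[0]+arr[0] = 1+1 = 2 → [1, 2]
arr[-1] = arr[-1]+arr[0] = 2+1 = 3 → [1, 3]
append 2 → [1, 3, 2]
arr[0]*arr[0] = 1*1 = 1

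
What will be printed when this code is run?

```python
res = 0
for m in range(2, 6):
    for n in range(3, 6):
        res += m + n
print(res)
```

m=2,n=3: res = 0+5 = 5
m=2,n=4: res = 5+6 = 11
m=2,n=5: res = 11+7 = 18
m=3,n=3: res = 18+6 = 24
m=3,n=4: res = 24+7 = 31
m=3,n=5: res = 31+8 = 39
m=4,n=3: res = 39+7 = 46
m=4,n=4: res = 46+8 = 54
m=4,n=5: res = 54+9 = 63
m=5,n=3: res = 63+8 = 71
m=5,n=4: res = 71+9 = 80
m=5,n=5: res = 80+10 = 90

90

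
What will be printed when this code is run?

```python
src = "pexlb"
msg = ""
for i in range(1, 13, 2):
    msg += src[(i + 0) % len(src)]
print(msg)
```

i=1: add src[1]='e' → 'e'
i=3: add src[3]='l' → 'el'
i=5: add src[0]='p' → 'elp'
i=7: add src[2]='x' → 'elpx'
i=9: add src[4]='b' → 'elpxb'
i=11: add src[1]='e' → 'elpxbe'

elpxbe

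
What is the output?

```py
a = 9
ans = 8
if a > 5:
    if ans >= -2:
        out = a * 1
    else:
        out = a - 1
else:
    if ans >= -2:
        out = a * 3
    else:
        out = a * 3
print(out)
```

9

a=9, ans=8
a > 5 is True; ans >= -2 is True
→ out = a * 1 = 9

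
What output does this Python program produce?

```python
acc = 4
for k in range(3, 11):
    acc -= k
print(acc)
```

-48

k=3: acc = 4-3 = 1
k=4: acc = 1-4 = -3
k=5: acc = (-3)-5 = -8
k=6: acc = (-8)-6 = -14
k=7: acc = (-14)-7 = -21
k=8: acc = (-21)-8 = -29
k=9: acc = (-29)-9 = -38
k=10: acc = (-38)-10 = -48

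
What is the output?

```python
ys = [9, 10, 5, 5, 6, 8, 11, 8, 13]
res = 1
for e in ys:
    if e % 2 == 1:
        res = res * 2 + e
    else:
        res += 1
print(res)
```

297

e=9: odd, res = 1*2+9 = 11
e=10: not odd, res = 11+1 = 12
e=5: odd, res = 12*2+5 = 29
e=5: odd, res = 29*2+5 = 63
e=6: not odd, res = 63+1 = 64
e=8: not odd, res = 64+1 = 65
e=11: odd, res = 65*2+11 = 141
e=8: not odd, res = 141+1 = 142
e=13: odd, res = 142*2+13 = 297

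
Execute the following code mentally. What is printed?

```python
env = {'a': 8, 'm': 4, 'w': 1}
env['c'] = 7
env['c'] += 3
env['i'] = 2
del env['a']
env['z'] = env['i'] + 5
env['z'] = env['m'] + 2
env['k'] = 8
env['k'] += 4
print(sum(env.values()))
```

35

env['c'] = 7 → {'a': 8, 'm': 4, 'w': 1, 'c': 7}
env['c'] = 7+3 = 10 → {'a': 8, 'm': 4, 'w': 1, 'c': 10}
env['i'] = 2 → {'a': 8, 'm': 4, 'w': 1, 'c': 10, 'i': 2}
del 'a' → {'m': 4, 'w': 1, 'c': 10, 'i': 2}
env['z'] = env['i']+5 = 7 → {'m': 4, 'w': 1, 'c': 10, 'i': 2, 'z': 7}
env['z'] = env['m']+2 = 6 → {'m': 4, 'w': 1, 'c': 10, 'i': 2, 'z': 6}
env['k'] = 8 → {'m': 4, 'w': 1, 'c': 10, 'i': 2, 'z': 6, 'k': 8}
env['k'] = 8+4 = 12 → {'m': 4, 'w': 1, 'c': 10, 'i': 2, 'z': 6, 'k': 12}
sum of values = 35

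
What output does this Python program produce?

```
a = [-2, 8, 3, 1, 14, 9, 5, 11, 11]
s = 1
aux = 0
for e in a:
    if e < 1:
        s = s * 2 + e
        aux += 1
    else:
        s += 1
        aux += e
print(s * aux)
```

e=-2: <1, s = 1*2+(-2) = 0; aux=1
e=8: not <1, s = 0+1 = 1; aux=9
e=3: not <1, s = 1+1 = 2; aux=12
e=1: not <1, s = 2+1 = 3; aux=13
e=14: not <1, s = 3+1 = 4; aux=27
e=9: not <1, s = 4+1 = 5; aux=36
e=5: not <1, s = 5+1 = 6; aux=41
e=11: not <1, s = 6+1 = 7; aux=52
e=11: not <1, s = 7+1 = 8; aux=63
s*aux = 8*63 = 504

504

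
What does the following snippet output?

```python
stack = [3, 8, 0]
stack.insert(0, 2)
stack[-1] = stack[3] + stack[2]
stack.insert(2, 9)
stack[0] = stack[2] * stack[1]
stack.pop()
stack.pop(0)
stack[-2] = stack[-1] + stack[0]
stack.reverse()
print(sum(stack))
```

22

insert 2 at 0 → [2, 3, 8, 0]
stack[-1] = stack[3]+stack[2] = 0+8 = 8 → [2, 3, 8, 8]
insert 9 at 2 → [2, 3, 9, 8, 8]
stack[0] = stack[2]*stack[1] = 9*3 = 27 → [27, 3, 9, 8, 8]
pop() removes 8 → [27, 3, 9, 8]
pop(0) removes 27 → [3, 9, 8]
stack[-2] = stack[-1]+stack[0] = 8+3 = 11 → [3, 11, 8]
reverse → [8, 11, 3]
sum = 22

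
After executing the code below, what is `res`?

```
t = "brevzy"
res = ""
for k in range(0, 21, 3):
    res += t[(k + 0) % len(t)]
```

'bvbvbvb'

k=0: add t[0]='b' → 'b'
k=3: add t[3]='v' → 'bv'
k=6: add t[0]='b' → 'bvb'
k=9: add t[3]='v' → 'bvbv'
k=12: add t[0]='b' → 'bvbvb'
k=15: add t[3]='v' → 'bvbvbv'
k=18: add t[0]='b' → 'bvbvbvb'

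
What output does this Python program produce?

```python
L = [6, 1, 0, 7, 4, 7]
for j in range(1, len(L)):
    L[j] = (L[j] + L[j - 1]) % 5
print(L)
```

[6, 2, 2, 4, 3, 0]

j=1: L[1] = (1+6)%5 = 2 → [6, 2, 0, 7, 4, 7]
j=2: L[2] = (0+2)%5 = 2 → [6, 2, 2, 7, 4, 7]
j=3: L[3] = (7+2)%5 = 4 → [6, 2, 2, 4, 4, 7]
j=4: L[4] = (4+4)%5 = 3 → [6, 2, 2, 4, 3, 7]
j=5: L[5] = (7+3)%5 = 0 → [6, 2, 2, 4, 3, 0]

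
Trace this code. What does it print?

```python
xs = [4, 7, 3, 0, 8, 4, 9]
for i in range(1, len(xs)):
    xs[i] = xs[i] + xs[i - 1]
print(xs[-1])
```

i=1: xs[1] = 7+4 = 11 → [4, 11, 3, 0, 8, 4, 9]
i=2: xs[2] = 3+11 = 14 → [4, 11, 14, 0, 8, 4, 9]
i=3: xs[3] = 0+14 = 14 → [4, 11, 14, 14, 8, 4, 9]
i=4: xs[4] = 8+14 = 22 → [4, 11, 14, 14, 22, 4, 9]
i=5: xs[5] = 4+22 = 26 → [4, 11, 14, 14, 22, 26, 9]
i=6: xs[6] = 9+26 = 35 → [4, 11, 14, 14, 22, 26, 35]

35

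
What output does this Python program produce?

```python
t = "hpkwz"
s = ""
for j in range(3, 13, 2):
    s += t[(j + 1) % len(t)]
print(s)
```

j=3: add t[4]='z' → 'z'
j=5: add t[1]='p' → 'zp'
j=7: add t[3]='w' → 'zpw'
j=9: add t[0]='h' → 'zpwh'
j=11: add t[2]='k' → 'zpwhk'

zpwhk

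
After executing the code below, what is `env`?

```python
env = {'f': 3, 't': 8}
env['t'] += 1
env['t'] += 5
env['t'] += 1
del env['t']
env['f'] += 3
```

{'f': 6}

env['t'] = 8+1 = 9 → {'f': 3, 't': 9}
env['t'] = 9+5 = 14 → {'f': 3, 't': 14}
env['t'] = 14+1 = 15 → {'f': 3, 't': 15}
del 't' → {'f': 3}
env['f'] = 3+3 = 6 → {'f': 6}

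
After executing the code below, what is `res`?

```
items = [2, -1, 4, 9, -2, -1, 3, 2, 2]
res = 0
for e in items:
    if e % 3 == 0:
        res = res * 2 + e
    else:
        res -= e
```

e=2: not %3==0, res = 0-2 = -2
e=-1: not %3==0, res = (-2)-(-1) = -1
e=4: not %3==0, res = (-1)-4 = -5
e=9: %3==0, res = (-5)*2+9 = -1
e=-2: not %3==0, res = (-1)-(-2) = 1
e=-1: not %3==0, res = 1-(-1) = 2
e=3: %3==0, res = 2*2+3 = 7
e=2: not %3==0, res = 7-2 = 5
e=2: not %3==0, res = 5-2 = 3

3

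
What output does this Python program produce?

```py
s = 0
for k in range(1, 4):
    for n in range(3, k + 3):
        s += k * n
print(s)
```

k=1,n=3: s = 0+3 = 3
k=2,n=3: s = 3+6 = 9
k=2,n=4: s = 9+8 = 17
k=3,n=3: s = 17+9 = 26
k=3,n=4: s = 26+12 = 38
k=3,n=5: s = 38+15 = 53

53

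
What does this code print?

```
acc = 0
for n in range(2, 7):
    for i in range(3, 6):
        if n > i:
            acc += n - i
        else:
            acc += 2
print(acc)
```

28

n=2,i=3: not 2>3, acc = 0+2 = 2
n=2,i=4: not 2>4, acc = 2+2 = 4
n=2,i=5: not 2>5, acc = 4+2 = 6
n=3,i=3: not 3>3, acc = 6+2 = 8
n=3,i=4: not 3>4, acc = 8+2 = 10
n=3,i=5: not 3>5, acc = 10+2 = 12
n=4,i=3: 4>3, acc = 12+1 = 13
n=4,i=4: not 4>4, acc = 13+2 = 15
n=4,i=5: not 4>5, acc = 15+2 = 17
n=5,i=3: 5>3, acc = 17+2 = 19
n=5,i=4: 5>4, acc = 19+1 = 20
n=5,i=5: not 5>5, acc = 20+2 = 22
n=6,i=3: 6>3, acc = 22+3 = 25
n=6,i=4: 6>4, acc = 25+2 = 27
n=6,i=5: 6>5, acc = 27+1 = 28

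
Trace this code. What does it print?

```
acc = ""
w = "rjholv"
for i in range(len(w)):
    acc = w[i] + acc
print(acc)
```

i=0: prepend 'r' → 'r'
i=1: prepend 'j' → 'jr'
i=2: prepend 'h' → 'hjr'
i=3: prepend 'o' → 'ohjr'
i=4: prepend 'l' → 'lohjr'
i=5: prepend 'v' → 'vlohjr'

vlohjr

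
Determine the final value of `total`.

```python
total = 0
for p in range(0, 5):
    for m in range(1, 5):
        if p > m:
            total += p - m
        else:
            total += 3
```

p=0,m=1: not 0>1, total = 0+3 = 3
p=0,m=2: not 0>2, total = 3+3 = 6
p=0,m=3: not 0>3, total = 6+3 = 9
p=0,m=4: not 0>4, total = 9+3 = 12
p=1,m=1: not 1>1, total = 12+3 = 15
p=1,m=2: not 1>2, total = 15+3 = 18
p=1,m=3: not 1>3, total = 18+3 = 21
p=1,m=4: not 1>4, total = 21+3 = 24
p=2,m=1: 2>1, total = 24+1 = 25
p=2,m=2: not 2>2, total = 25+3 = 28
p=2,m=3: not 2>3, total = 28+3 = 31
p=2,m=4: not 2>4, total = 31+3 = 34
p=3,m=1: 3>1, total = 34+2 = 36
p=3,m=2: 3>2, total = 36+1 = 37
p=3,m=3: not 3>3, total = 37+3 = 40
p=3,m=4: not 3>4, total = 40+3 = 43
p=4,m=1: 4>1, total = 43+3 = 46
p=4,m=2: 4>2, total = 46+2 = 48
p=4,m=3: 4>3, total = 48+1 = 49
p=4,m=4: not 4>4, total = 49+3 = 52

52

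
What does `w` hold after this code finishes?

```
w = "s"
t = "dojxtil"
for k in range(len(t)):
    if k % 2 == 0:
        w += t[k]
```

k=0: add 'd' → 'sd'
k=1: skip
k=2: add 'j' → 'sdj'
k=3: skip
k=4: add 't' → 'sdjt'
k=5: skip
k=6: add 'l' → 'sdjtl'

'sdjtl'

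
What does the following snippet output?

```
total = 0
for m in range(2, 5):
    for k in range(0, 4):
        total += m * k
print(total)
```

m=2,k=0: total = 0+0 = 0
m=2,k=1: total = 0+2 = 2
m=2,k=2: total = 2+4 = 6
m=2,k=3: total = 6+6 = 12
m=3,k=0: total = 12+0 = 12
m=3,k=1: total = 12+3 = 15
m=3,k=2: total = 15+6 = 21
m=3,k=3: total = 21+9 = 30
m=4,k=0: total = 30+0 = 30
m=4,k=1: total = 30+4 = 34
m=4,k=2: total = 34+8 = 42
m=4,k=3: total = 42+12 = 54

54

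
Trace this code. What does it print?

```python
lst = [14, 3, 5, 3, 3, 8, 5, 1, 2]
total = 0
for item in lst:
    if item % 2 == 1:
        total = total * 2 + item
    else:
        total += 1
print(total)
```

292

item=14: not odd, total = 0+1 = 1
item=3: odd, total = 1*2+3 = 5
item=5: odd, total = 5*2+5 = 15
item=3: odd, total = 15*2+3 = 33
item=3: odd, total = 33*2+3 = 69
item=8: not odd, total = 69+1 = 70
item=5: odd, total = 70*2+5 = 145
item=1: odd, total = 145*2+1 = 291
item=2: not odd, total = 291+1 = 292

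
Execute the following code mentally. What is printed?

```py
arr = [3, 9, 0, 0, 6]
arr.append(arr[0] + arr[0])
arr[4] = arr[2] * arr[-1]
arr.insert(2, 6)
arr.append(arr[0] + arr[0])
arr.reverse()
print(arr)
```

[6, 6, 0, 0, 0, 6, 9, 3]

append arr[0]+arr[0] = 3+3 = 6 → [3, 9, 0, 0, 6, 6]
arr[4] = arr[2]*arr[-1] = 0*6 = 0 → [3, 9, 0, 0, 0, 6]
insert 6 at 2 → [3, 9, 6, 0, 0, 0, 6]
append arr[0]+arr[0] = 3+3 = 6 → [3, 9, 6, 0, 0, 0, 6, 6]
reverse → [6, 6, 0, 0, 0, 6, 9, 3]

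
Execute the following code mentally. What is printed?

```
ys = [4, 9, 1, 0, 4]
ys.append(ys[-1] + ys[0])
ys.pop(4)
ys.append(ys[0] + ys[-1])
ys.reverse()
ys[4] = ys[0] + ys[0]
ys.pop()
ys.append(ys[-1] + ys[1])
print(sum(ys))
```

append ys[-1]+ys[0] = 4+4 = 8 → [4, 9, 1, 0, 4, 8]
pop(4) removes 4 → [4, 9, 1, 0, 8]
append ys[0]+ys[-1] = 4+8 = 12 → [4, 9, 1, 0, 8, 12]
reverse → [12, 8, 0, 1, 9, 4]
ys[4] = ys[0]+ys[0] = 12+12 = 24 → [12, 8, 0, 1, 24, 4]
pop() removes 4 → [12, 8, 0, 1, 24]
append ys[-1]+ys[1] = 24+8 = 32 → [12, 8, 0, 1, 24, 32]
sum = 77

77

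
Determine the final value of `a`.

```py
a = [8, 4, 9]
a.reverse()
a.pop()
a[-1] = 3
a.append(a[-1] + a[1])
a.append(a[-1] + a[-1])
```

[9, 3, 6, 12]

reverse → [9, 4, 8]
pop() removes 8 → [9, 4]
a[-1] = 3 → [9, 3]
append a[-1]+a[1] = 3+3 = 6 → [9, 3, 6]
append a[-1]+a[-1] = 6+6 = 12 → [9, 3, 6, 12]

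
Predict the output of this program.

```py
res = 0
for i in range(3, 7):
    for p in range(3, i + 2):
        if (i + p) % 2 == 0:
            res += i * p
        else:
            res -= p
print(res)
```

i=3,p=3: even sum, res = 0+9 = 9
i=3,p=4: odd sum, res = 9-4 = 5
i=4,p=3: odd sum, res = 5-3 = 2
i=4,p=4: even sum, res = 2+16 = 18
i=4,p=5: odd sum, res = 18-5 = 13
i=5,p=3: even sum, res = 13+15 = 28
i=5,p=4: odd sum, res = 28-4 = 24
i=5,p=5: even sum, res = 24+25 = 49
i=5,p=6: odd sum, res = 49-6 = 43
i=6,p=3: odd sum, res = 43-3 = 40
i=6,p=4: even sum, res = 40+24 = 64
i=6,p=5: odd sum, res = 64-5 = 59
i=6,p=6: even sum, res = 59+36 = 95
i=6,p=7: odd sum, res = 95-7 = 88

88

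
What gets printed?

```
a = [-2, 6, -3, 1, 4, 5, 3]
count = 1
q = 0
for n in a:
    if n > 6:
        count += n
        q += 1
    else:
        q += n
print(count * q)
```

n=-2: not >6; q=-2
n=6: not >6; q=4
n=-3: not >6; q=1
n=1: not >6; q=2
n=4: not >6; q=6
n=5: not >6; q=11
n=3: not >6; q=14
count*q = 1*14 = 14

14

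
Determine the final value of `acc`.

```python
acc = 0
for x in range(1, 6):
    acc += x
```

x=1: acc = 0+1 = 1
x=2: acc = 1+2 = 3
x=3: acc = 3+3 = 6
x=4: acc = 6+4 = 10
x=5: acc = 10+5 = 15

15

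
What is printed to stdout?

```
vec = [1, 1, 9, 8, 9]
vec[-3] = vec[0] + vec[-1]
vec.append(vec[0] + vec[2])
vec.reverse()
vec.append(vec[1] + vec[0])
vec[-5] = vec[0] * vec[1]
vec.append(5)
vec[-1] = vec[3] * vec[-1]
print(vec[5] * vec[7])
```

vec[-3] = vec[0]+vec[-1] = 1+9 = 10 → [1, 1, 10, 8, 9]
append vec[0]+vec[2] = 1+10 = 11 → [1, 1, 10, 8, 9, 11]
reverse → [11, 9, 8, 10, 1, 1]
append vec[1]+vec[0] = 9+11 = 20 → [11, 9, 8, 10, 1, 1, 20]
vec[-5] = vec[0]*vec[1] = 11*9 = 99 → [11, 9, 99, 10, 1, 1, 20]
append 5 → [11, 9, 99, 10, 1, 1, 20, 5]
vec[-1] = vec[3]*vec[-1] = 10*5 = 50 → [11, 9, 99, 10, 1, 1, 20, 50]
vec[5]*vec[7] = 1*50 = 50

50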